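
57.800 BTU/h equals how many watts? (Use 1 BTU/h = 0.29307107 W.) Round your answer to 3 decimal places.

16.940 W

1 BTU per hour = 0.293071 W.
So 57.800 × 0.293071 ≈ 16.940 W.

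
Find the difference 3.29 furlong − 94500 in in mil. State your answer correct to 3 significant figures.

-6.84 × 10^7 mils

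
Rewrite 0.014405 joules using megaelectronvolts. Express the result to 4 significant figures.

1 joule = 6.24151e+12 MeV.
0.014405 × 6.24151e+12 ≈ 8.991e+10 MeV.

8.991e+10 MeV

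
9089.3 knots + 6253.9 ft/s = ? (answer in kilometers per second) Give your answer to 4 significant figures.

6.582 kilometers per second

9089.3 kn = 4.67594 km/s and 6253.9 ft/s = 1.90619 km/s.
4.67594 + 1.90619 ≈ 6.582 km/s.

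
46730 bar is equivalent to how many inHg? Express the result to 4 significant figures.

1 bar = 29.5300 inches of mercury.
Thus 46730 × 29.5300 ≈ 1.380e+6 inHg.

1.380e+6 inches of mercury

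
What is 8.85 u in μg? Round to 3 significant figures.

1 atomic mass unit = 1.66054 × 10^-18 micrograms.
Thus 8.85 × 1.66054 × 10^-18 ≈ 1.47 × 10^-17 μg.

1.47 × 10^-17 μg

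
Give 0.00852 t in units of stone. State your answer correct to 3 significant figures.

1 t = 157.473 st.
So 0.00852 × 157.473 ≈ 1.34 st.

1.34 st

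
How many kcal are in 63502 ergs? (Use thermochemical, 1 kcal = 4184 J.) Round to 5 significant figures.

1.5177e-6 kcal

1 erg = 2.39006e-11 kilocalories.
63502 × 2.39006e-11 ≈ 1.5177e-6 kcal.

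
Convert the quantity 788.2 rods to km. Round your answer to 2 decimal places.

3.96 kilometers

1 rod = 0.00502920 kilometers.
So 788.2 × 0.00502920 ≈ 3.96 km.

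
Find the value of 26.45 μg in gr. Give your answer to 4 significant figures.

0.0004082 grains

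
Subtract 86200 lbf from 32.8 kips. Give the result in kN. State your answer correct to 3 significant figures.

-238 kilonewtons

32.8 kip = 145.902 kN and 86200 lbf = 383.437 kN.
145.902 − 383.437 ≈ -238 kN.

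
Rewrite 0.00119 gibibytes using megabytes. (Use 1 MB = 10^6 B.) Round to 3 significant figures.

1.28 MB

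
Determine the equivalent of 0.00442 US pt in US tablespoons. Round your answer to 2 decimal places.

0.14 US tbsp

1 US pt = 32.0000 US tbsp.
0.00442 × 32.0000 ≈ 0.14 US tbsp.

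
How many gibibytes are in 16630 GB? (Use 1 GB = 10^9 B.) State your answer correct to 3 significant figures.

15500 gibibytes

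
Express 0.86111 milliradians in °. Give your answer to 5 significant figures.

0.049338 degrees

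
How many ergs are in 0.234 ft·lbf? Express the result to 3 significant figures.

1 ft·lbf = 1.35582e+7 erg.
Thus 0.234 × 1.35582e+7 ≈ 3.17e+6 erg.

3.17e+6 ergs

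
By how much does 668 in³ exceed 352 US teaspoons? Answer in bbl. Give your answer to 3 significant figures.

668 in³ = 0.0688518 bbl and 352 US tsp = 0.0109127 bbl.
0.0688518 − 0.0109127 ≈ 0.0579 bbl.

0.0579 oil barrels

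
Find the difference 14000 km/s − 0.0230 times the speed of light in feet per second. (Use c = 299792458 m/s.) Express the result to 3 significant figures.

2.33 × 10^7 ft/s

14000 km/s = 4.59318 × 10^7 ft/s and 0.0230 c = 2.26221 × 10^7 ft/s.
4.59318 × 10^7 − 2.26221 × 10^7 ≈ 2.33 × 10^7 ft/s.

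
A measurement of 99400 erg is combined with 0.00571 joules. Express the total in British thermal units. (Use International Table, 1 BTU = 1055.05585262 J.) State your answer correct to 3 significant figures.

99400 erg = 9.42130e-6 BTU and 0.00571 J = 5.41204e-6 BTU.
9.42130e-6 + 5.41204e-6 ≈ 1.48e-5 BTU.

1.48e-5 British thermal units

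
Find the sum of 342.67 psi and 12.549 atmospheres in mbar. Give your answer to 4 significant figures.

342.67 psi = 23626.3 mbar and 12.549 atm = 12715.3 mbar.
23626.3 + 12715.3 ≈ 36340 mbar.

36340 mbar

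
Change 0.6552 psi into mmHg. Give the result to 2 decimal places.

1 pound per square inch = 51.7149 millimeters of mercury.
So 0.6552 × 51.7149 ≈ 33.88 mmHg.

33.88 mmHg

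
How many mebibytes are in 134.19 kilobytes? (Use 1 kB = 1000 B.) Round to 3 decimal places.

0.128 mebibytes

1 kB = 0.000953674 mebibytes.
So 134.19 × 0.000953674 ≈ 0.128 MiB.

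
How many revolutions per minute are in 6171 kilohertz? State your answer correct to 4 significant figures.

1 kHz = 60000.0 revolutions per minute.
Then 6171 × 60000.0 ≈ 3.703e+8 rpm.

3.703e+8 rpm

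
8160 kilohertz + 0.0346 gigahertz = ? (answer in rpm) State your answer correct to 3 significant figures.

8160 kHz = 4.89600e+8 rpm and 0.0346 GHz = 2.07600e+9 rpm.
4.89600e+8 + 2.07600e+9 ≈ 2.57e+9 rpm.

2.57e+9 rpm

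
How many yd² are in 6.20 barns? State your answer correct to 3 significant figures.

7.42e-28 square yards

1 barn = 1.19599e-28 yd².
So 6.20 × 1.19599e-28 ≈ 7.42e-28 yd².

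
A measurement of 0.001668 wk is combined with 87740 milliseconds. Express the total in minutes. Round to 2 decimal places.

0.001668 wk = 16.8134 min and 87740 ms = 1.46233 min.
16.8134 + 1.46233 ≈ 18.28 min.

18.28 min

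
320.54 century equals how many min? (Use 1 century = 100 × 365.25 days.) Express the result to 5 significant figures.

1.6859e+10 minutes

1 century = 5.25960e+7 min.
Thus 320.54 × 5.25960e+7 ≈ 1.6859e+10 min.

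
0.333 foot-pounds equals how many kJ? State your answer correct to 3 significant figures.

0.000451 kilojoules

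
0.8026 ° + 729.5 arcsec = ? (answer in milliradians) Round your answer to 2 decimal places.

17.54 mrad

0.8026 ° = 14.0080 mrad and 729.5 arcsec = 3.53672 mrad.
14.0080 + 3.53672 ≈ 17.54 mrad.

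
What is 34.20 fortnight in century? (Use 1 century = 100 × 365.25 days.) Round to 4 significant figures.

0.01311 century

1 fortnight = 0.000383299 centuries.
So 34.20 × 0.000383299 ≈ 0.01311 century.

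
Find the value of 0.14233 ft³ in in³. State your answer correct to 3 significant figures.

1 cubic foot = 1728.00 in³.
Thus 0.14233 × 1728.00 ≈ 246 in³.

246 in³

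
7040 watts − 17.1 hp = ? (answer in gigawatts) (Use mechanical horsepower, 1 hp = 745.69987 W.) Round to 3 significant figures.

-5.71e-6 GW

7040 W = 7.04000e-6 GW and 17.1 hp = 1.27515e-5 GW.
7.04000e-6 − 1.27515e-5 ≈ -5.71e-6 GW.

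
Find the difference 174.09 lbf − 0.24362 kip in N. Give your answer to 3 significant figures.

-309 N

174.09 lbf = 774.391 N and 0.24362 kip = 1083.68 N.
774.391 − 1083.68 ≈ -309 N.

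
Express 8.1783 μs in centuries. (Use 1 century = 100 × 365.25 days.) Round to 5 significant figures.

1 μs = 3.16881e-16 century.
So 8.1783 × 3.16881e-16 ≈ 2.5915e-15 century.

2.5915e-15 centuries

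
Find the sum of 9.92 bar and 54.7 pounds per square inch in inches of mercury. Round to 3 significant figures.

9.92 bar = 292.937 inHg and 54.7 psi = 111.370 inHg.
292.937 + 111.370 ≈ 404 inHg.

404 inches of mercury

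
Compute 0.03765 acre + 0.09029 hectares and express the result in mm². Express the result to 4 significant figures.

1.055 × 10^9 square millimeters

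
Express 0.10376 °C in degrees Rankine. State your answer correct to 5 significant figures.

491.86 °R

°R = (°C + 273.15) × 9/5.
Applying the formula gives 491.86 °R.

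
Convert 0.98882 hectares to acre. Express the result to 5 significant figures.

2.4434 acre

1 hectare = 2.47105 acre.
Then 0.98882 × 2.47105 ≈ 2.4434 acre.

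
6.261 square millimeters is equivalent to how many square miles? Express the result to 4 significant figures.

1 square millimeter = 3.86102e-13 square miles.
So 6.261 × 3.86102e-13 ≈ 2.417e-12 mi².

2.417e-12 mi²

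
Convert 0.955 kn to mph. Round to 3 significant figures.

1.10 miles per hour

1 kn = 1.15078 miles per hour.
Thus 0.955 × 1.15078 ≈ 1.10 mph.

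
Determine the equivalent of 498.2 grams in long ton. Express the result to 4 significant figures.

0.0004903 long ton

1 g = 9.84207 × 10^-7 long ton.
So 498.2 × 9.84207 × 10^-7 ≈ 0.0004903 long ton.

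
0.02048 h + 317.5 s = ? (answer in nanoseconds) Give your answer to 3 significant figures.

0.02048 h = 7.37280e+10 ns and 317.5 s = 3.17500e+11 ns.
7.37280e+10 + 3.17500e+11 ≈ 3.91e+11 ns.

3.91e+11 nanoseconds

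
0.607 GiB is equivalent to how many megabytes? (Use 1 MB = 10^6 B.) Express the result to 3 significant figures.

652 MB

1 gibibyte = 1073.74 MB.
So 0.607 × 1073.74 ≈ 652 MB.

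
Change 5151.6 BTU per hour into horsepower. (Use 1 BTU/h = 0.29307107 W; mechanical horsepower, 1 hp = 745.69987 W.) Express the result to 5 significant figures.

2.0247 hp

1 BTU per hour = 0.000393015 horsepower.
Thus 5151.6 × 0.000393015 ≈ 2.0247 hp.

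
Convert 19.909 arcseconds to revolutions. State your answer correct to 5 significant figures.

1.5362e-5 rev

1 arcsecond = 7.71605e-7 revolutions.
So 19.909 × 7.71605e-7 ≈ 1.5362e-5 rev.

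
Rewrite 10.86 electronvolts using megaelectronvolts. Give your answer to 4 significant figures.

1 electronvolt = 1.00000 × 10^-6 MeV.
Thus 10.86 × 1.00000 × 10^-6 ≈ 1.086 × 10^-5 MeV.

1.086 × 10^-5 megaelectronvolts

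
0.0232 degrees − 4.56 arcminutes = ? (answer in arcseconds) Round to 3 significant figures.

-190 arcsec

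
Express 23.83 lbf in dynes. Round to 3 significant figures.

1.06e+7 dynes

1 pound-force = 444822 dyn.
Thus 23.83 × 444822 ≈ 1.06e+7 dyn.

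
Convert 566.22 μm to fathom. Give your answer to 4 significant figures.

0.0003096 fathom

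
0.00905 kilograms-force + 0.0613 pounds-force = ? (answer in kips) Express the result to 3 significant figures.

0.00905 kgf = 1.99518 × 10^-5 kip and 0.0613 lbf = 6.13000 × 10^-5 kip.
1.99518 × 10^-5 + 6.13000 × 10^-5 ≈ 8.13 × 10^-5 kip.

8.13 × 10^-5 kip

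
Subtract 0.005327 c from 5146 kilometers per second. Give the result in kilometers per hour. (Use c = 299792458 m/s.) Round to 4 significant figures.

1.278e+7 kilometers per hour

5146 km/s = 1.85256e+7 km/h and 0.005327 c = 5.74918e+6 km/h.
1.85256e+7 − 5.74918e+6 ≈ 1.278e+7 km/h.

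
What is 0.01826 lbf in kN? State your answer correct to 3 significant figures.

1 pound-force = 0.00444822 kN.
Thus 0.01826 × 0.00444822 ≈ 8.12 × 10^-5 kN.

8.12 × 10^-5 kN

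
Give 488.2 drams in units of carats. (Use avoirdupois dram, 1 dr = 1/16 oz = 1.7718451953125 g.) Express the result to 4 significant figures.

4325 carats

1 dr = 8.85923 ct.
So 488.2 × 8.85923 ≈ 4325 ct.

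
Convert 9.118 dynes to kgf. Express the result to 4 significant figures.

9.298 × 10^-6 kgf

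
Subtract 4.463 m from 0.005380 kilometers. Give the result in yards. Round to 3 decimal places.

0.005380 km = 5.88364 yd and 4.463 m = 4.88080 yd.
5.88364 − 4.88080 ≈ 1.003 yd.

1.003 yd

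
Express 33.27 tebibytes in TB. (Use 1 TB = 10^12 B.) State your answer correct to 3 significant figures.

36.6 terabytes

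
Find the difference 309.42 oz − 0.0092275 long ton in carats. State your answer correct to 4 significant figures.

309.42 oz = 43859.5 ct and 0.0092275 long ton = 46877.9 ct.
43859.5 − 46877.9 ≈ -3018 ct.

-3018 ct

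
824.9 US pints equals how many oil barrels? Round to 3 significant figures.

2.46 bbl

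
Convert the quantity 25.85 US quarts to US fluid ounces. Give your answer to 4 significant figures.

827.2 US fluid ounces

1 US quart = 32.0000 US fl oz.
Thus 25.85 × 32.0000 ≈ 827.2 US fl oz.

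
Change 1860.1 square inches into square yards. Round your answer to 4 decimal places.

1 square inch = 0.000771605 yd².
So 1860.1 × 0.000771605 ≈ 1.4353 yd².

1.4353 square yards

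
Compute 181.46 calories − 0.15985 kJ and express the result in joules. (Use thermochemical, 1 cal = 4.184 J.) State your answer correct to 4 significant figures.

181.46 cal = 759.229 J and 0.15985 kJ = 159.850 J.
759.229 − 159.850 ≈ 599.4 J.

599.4 J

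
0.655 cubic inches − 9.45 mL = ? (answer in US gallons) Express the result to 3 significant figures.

0.000339 US gal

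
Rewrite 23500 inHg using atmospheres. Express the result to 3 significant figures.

785 atm

1 inch of mercury = 0.0334211 atmospheres.
Then 23500 × 0.0334211 ≈ 785 atm.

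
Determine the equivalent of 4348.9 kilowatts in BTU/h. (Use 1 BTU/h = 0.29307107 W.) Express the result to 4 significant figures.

1.484e+7 BTU/h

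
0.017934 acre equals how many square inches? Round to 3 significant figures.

1 acre = 6.27264e+6 in².
0.017934 × 6.27264e+6 ≈ 112000 in².

112000 square inches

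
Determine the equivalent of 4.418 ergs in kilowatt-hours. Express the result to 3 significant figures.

1 erg = 2.77778 × 10^-14 kWh.
Then 4.418 × 2.77778 × 10^-14 ≈ 1.23 × 10^-13 kWh.

1.23 × 10^-13 kWh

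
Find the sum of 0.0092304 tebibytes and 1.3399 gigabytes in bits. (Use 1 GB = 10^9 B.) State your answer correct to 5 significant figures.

9.1911e+10 bit

0.0092304 TiB = 8.11915e+10 bit and 1.3399 GB = 1.07192e+10 bit.
8.11915e+10 + 1.07192e+10 ≈ 9.1911e+10 bit.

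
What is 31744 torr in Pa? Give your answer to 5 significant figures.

4.2322e+6 Pa

1 torr = 133.322 pascals.
Then 31744 × 133.322 ≈ 4.2322e+6 Pa.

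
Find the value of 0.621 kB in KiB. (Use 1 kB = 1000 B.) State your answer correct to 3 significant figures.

1 kB = 0.9765625 KiB.
So 0.621 × 0.9765625 ≈ 0.606 KiB.

0.606 KiB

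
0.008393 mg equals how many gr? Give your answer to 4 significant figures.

0.0001295 grains

1 milligram = 0.0154324 gr.
Thus 0.008393 × 0.0154324 ≈ 0.0001295 gr.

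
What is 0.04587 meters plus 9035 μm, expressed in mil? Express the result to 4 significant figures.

2162 mils

0.04587 m = 1805.91 mil and 9035 μm = 355.709 mil.
1805.91 + 355.709 ≈ 2162 mil.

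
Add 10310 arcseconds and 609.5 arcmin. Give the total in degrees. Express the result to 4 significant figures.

10310 arcsec = 2.86389 ° and 609.5 arcmin = 10.1583 °.
2.86389 + 10.1583 ≈ 13.02 °.

13.02 degrees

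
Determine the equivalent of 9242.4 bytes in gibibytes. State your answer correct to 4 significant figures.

8.608 × 10^-6 gibibytes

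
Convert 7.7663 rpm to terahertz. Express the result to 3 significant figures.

1 rpm = 1.66667 × 10^-14 terahertz.
So 7.7663 × 1.66667 × 10^-14 ≈ 1.29 × 10^-13 THz.

1.29 × 10^-13 terahertz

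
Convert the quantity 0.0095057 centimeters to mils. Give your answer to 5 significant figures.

3.7424 mil

1 cm = 393.701 mils.
0.0095057 × 393.701 ≈ 3.7424 mil.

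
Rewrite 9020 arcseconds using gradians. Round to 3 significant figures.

1 arcsecond = 0.000308642 grad.
So 9020 × 0.000308642 ≈ 2.78 grad.

2.78 grad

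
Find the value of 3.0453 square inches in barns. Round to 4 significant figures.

1.965e+25 barns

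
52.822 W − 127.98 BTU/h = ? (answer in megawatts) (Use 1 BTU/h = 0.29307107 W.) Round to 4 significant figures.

1.531e-5 megawatts

52.822 W = 5.28220e-5 MW and 127.98 BTU/h = 3.75072e-5 MW.
5.28220e-5 − 3.75072e-5 ≈ 1.531e-5 MW.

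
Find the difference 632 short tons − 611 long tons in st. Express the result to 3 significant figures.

-7470 st

632 short ton = 90285.7 st and 611 long ton = 97760.0 st.
90285.7 − 97760.0 ≈ -7470 st.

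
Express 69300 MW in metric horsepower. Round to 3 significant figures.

1 megawatt = 1359.62 metric horsepower.
So 69300 × 1359.62 ≈ 9.42 × 10^7 PS.

9.42 × 10^7 PS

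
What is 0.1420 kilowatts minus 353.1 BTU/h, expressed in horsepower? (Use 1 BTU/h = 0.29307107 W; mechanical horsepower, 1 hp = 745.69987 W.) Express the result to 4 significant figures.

0.1420 kW = 0.190425 hp and 353.1 BTU/h = 0.138774 hp.
0.190425 − 0.138774 ≈ 0.05165 hp.

0.05165 hp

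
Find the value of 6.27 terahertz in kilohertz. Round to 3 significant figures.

1 THz = 1.00000 × 10^9 kHz.
6.27 × 1.00000 × 10^9 ≈ 6.27 × 10^9 kHz.

6.27 × 10^9 kHz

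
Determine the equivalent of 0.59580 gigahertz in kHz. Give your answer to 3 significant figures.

596000 kHz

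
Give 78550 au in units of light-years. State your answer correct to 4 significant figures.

1 au = 1.58125 × 10^-5 ly.
78550 × 1.58125 × 10^-5 ≈ 1.242 ly.

1.242 ly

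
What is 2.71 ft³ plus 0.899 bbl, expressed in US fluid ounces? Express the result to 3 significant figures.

2.71 ft³ = 2594.84 US fl oz and 0.899 bbl = 4833.02 US fl oz.
2594.84 + 4833.02 ≈ 7430 US fl oz.

7430 US fl oz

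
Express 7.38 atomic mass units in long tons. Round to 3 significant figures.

1.21 × 10^-29 long tons

1 u = 1.63431 × 10^-30 long tons.
Then 7.38 × 1.63431 × 10^-30 ≈ 1.21 × 10^-29 long ton.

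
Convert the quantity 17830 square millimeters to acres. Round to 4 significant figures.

1 mm² = 2.47105e-10 acre.
Then 17830 × 2.47105e-10 ≈ 4.406e-6 acre.

4.406e-6 acre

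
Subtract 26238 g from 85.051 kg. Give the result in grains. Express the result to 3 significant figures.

85.051 kg = 1.31254 × 10^6 gr and 26238 g = 404914 gr.
1.31254 × 10^6 − 404914 ≈ 908000 gr.

908000 gr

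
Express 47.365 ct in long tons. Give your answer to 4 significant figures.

9.323 × 10^-6 long ton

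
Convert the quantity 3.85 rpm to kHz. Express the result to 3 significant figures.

6.42e-5 kHz

1 rpm = 1.66667e-5 kHz.
3.85 × 1.66667e-5 ≈ 6.42e-5 kHz.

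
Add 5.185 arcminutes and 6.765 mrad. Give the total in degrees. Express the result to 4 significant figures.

5.185 arcmin = 0.0864167 ° and 6.765 mrad = 0.387606 °.
0.0864167 + 0.387606 ≈ 0.4740 °.

0.4740 degrees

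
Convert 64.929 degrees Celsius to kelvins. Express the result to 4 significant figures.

338.1 kelvins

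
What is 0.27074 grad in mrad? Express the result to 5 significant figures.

1 gradian = 15.7080 milliradians.
So 0.27074 × 15.7080 ≈ 4.2528 mrad.

4.2528 mrad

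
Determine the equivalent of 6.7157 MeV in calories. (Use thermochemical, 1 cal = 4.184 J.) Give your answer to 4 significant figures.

1 megaelectronvolt = 3.82929e-14 cal.
So 6.7157 × 3.82929e-14 ≈ 2.572e-13 cal.

2.572e-13 cal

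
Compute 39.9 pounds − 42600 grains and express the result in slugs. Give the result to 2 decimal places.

1.05 slug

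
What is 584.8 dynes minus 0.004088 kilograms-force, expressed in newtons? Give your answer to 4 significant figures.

-0.03424 newtons

584.8 dyn = 0.00584800 N and 0.004088 kgf = 0.0400896 N.
0.00584800 − 0.0400896 ≈ -0.03424 N.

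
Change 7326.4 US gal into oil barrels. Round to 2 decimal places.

174.44 oil barrels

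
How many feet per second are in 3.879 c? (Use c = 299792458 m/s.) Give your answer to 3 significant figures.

1 speed of light = 9.83571e+8 ft/s.
Then 3.879 × 9.83571e+8 ≈ 3.82e+9 ft/s.

3.82e+9 ft/s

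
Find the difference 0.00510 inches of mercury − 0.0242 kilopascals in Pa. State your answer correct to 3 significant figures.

0.00510 inHg = 17.2706 Pa and 0.0242 kPa = 24.2000 Pa.
17.2706 − 24.2000 ≈ -6.93 Pa.

-6.93 Pa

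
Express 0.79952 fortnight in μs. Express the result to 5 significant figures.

1 fortnight = 1.20960e+12 μs.
Thus 0.79952 × 1.20960e+12 ≈ 9.6710e+11 μs.

9.6710e+11 microseconds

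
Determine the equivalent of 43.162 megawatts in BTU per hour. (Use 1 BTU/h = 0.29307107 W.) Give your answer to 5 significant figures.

1.4727e+8 BTU per hour

1 megawatt = 3.41214e+6 BTU/h.
So 43.162 × 3.41214e+6 ≈ 1.4727e+8 BTU/h.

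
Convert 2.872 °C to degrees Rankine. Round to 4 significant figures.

°R = (°C + 273.15) × 9/5.
Applying the formula gives 496.8 °R.

496.8 degrees Rankine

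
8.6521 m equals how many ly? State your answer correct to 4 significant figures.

9.145e-16 ly

1 meter = 1.05700e-16 ly.
So 8.6521 × 1.05700e-16 ≈ 9.145e-16 ly.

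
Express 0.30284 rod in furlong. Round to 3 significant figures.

1 rod = 0.0250000 furlong.
Then 0.30284 × 0.0250000 ≈ 0.00757 furlong.

0.00757 furlongs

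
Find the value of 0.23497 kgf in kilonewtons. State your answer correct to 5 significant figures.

0.0023043 kN

1 kilogram-force = 0.00980665 kilonewtons.
Then 0.23497 × 0.00980665 ≈ 0.0023043 kN.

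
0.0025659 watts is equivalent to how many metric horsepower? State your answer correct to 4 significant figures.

3.489e-6 metric horsepower

1 watt = 0.00135962 PS.
So 0.0025659 × 0.00135962 ≈ 3.489e-6 PS.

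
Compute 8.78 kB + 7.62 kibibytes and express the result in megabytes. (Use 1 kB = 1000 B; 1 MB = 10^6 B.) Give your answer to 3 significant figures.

0.0166 MB

8.78 kB = 0.00878000 MB and 7.62 KiB = 0.00780288 MB.
0.00878000 + 0.00780288 ≈ 0.0166 MB.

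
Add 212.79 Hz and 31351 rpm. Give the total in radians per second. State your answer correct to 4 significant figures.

4620 rad/s

212.79 Hz = 1337.00 rad/s and 31351 rpm = 3283.07 rad/s.
1337.00 + 3283.07 ≈ 4620 rad/s.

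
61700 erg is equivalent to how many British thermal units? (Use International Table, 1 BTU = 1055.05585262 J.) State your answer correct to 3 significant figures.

5.85e-6 BTU

1 erg = 9.47817e-11 BTU.
So 61700 × 9.47817e-11 ≈ 5.85e-6 BTU.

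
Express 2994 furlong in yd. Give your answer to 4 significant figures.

658700 yd

1 furlong = 220.000 yd.
Thus 2994 × 220.000 ≈ 658700 yd.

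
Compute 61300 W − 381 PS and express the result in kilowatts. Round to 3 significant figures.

61300 W = 61.3000 kW and 381 PS = 280.225 kW.
61.3000 − 280.225 ≈ -219 kW.

-219 kW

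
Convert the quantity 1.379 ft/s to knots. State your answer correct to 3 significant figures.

1 ft/s = 0.592484 kn.
1.379 × 0.592484 ≈ 0.817 kn.

0.817 knots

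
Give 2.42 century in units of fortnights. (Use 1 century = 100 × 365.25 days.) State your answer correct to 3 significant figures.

6310 fortnights

1 century = 2608.93 fortnight.
Thus 2.42 × 2608.93 ≈ 6310 fortnight.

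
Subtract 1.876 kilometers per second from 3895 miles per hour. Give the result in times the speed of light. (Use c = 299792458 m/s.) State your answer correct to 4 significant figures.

-4.496 × 10^-7 c

3895 mph = 5.80809 × 10^-6 c and 1.876 km/s = 6.25766 × 10^-6 c.
5.80809 × 10^-6 − 6.25766 × 10^-6 ≈ -4.496 × 10^-7 c.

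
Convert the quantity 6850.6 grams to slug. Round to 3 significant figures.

0.469 slugs

1 gram = 6.85218e-5 slug.
So 6850.6 × 6.85218e-5 ≈ 0.469 slug.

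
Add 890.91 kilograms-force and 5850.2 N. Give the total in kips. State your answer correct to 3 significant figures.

890.91 kgf = 1.96412 kip and 5850.2 N = 1.31518 kip.
1.96412 + 1.31518 ≈ 3.28 kip.

3.28 kip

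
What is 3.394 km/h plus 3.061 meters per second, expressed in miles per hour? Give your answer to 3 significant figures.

8.96 mph

3.394 km/h = 2.10893 mph and 3.061 m/s = 6.84726 mph.
2.10893 + 6.84726 ≈ 8.96 mph.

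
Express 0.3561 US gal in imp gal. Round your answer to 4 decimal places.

1 US gallon = 0.832674 imp gal.
0.3561 × 0.832674 ≈ 0.2965 imp gal.

0.2965 imperial gallons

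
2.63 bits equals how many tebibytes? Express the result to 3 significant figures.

1 bit = 1.13687 × 10^-13 tebibytes.
Then 2.63 × 1.13687 × 10^-13 ≈ 2.99 × 10^-13 TiB.

2.99 × 10^-13 tebibytes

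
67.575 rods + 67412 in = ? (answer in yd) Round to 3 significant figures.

2240 yards

67.575 rod = 371.6625 yd and 67412 in = 1872.556 yd.
371.6625 + 1872.556 ≈ 2240 yd.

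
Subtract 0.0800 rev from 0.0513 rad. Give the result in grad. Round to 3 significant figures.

-28.7 grad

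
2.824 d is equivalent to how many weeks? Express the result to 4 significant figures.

0.4034 wk

1 d = 0.142857 wk.
2.824 × 0.142857 ≈ 0.4034 wk.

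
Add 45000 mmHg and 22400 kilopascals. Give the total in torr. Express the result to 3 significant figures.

213000 torr

45000 mmHg = 45000.0 torr and 22400 kPa = 168014 torr.
45000.0 + 168014 ≈ 213000 torr.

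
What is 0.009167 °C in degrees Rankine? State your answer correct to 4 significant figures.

491.7 degrees Rankine

°R = (°C + 273.15) × 9/5.
Applying the formula gives 491.7 °R.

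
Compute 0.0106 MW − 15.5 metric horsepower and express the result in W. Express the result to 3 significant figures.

-800 watts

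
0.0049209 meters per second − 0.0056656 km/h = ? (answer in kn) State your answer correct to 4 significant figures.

0.0049209 m/s = 0.00956546 kn and 0.0056656 km/h = 0.00305918 kn.
0.00956546 − 0.00305918 ≈ 0.006506 kn.

0.006506 kn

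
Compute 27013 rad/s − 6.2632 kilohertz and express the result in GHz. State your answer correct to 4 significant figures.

27013 rad/s = 4.29925 × 10^-6 GHz and 6.2632 kHz = 6.26320 × 10^-6 GHz.
4.29925 × 10^-6 − 6.26320 × 10^-6 ≈ -1.964 × 10^-6 GHz.

-1.964 × 10^-6 gigahertz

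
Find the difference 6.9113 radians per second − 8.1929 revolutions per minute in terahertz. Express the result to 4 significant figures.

9.634e-13 THz

6.9113 rad/s = 1.09997e-12 THz and 8.1929 rpm = 1.36548e-13 THz.
1.09997e-12 − 1.36548e-13 ≈ 9.634e-13 THz.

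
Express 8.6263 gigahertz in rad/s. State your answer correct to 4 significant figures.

5.420e+10 rad/s

1 gigahertz = 6.28319e+9 radians per second.
Then 8.6263 × 6.28319e+9 ≈ 5.420e+10 rad/s.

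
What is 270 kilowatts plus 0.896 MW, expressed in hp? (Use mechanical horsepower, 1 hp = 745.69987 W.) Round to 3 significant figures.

270 kW = 362.076 hp and 0.896 MW = 1201.56 hp.
362.076 + 1201.56 ≈ 1560 hp.

1560 horsepower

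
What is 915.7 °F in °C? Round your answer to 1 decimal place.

°C = (°F − 32) × 5/9.
Applying the formula gives 490.9 °C.

490.9 degrees Celsius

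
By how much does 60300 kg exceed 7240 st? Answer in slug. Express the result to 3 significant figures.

60300 kg = 4131.86 slug and 7240 st = 3150.37 slug.
4131.86 − 3150.37 ≈ 981 slug.

981 slug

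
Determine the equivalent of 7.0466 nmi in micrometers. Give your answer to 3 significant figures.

1.31e+10 μm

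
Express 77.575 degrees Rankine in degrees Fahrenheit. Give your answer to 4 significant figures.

°R = °F + 459.67.
Applying the formula gives -382.1 °F.

-382.1 degrees Fahrenheit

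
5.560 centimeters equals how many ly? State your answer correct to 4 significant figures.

5.877e-18 ly

1 centimeter = 1.05700e-18 ly.
5.560 × 1.05700e-18 ≈ 5.877e-18 ly.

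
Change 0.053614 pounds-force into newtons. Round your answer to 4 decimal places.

0.2385 N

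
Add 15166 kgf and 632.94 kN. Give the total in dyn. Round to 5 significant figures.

15166 kgf = 1.48728e+10 dyn and 632.94 kN = 6.32940e+10 dyn.
1.48728e+10 + 6.32940e+10 ≈ 7.8167e+10 dyn.

7.8167e+10 dyn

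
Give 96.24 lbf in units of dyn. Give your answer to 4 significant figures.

4.281e+7 dynes

1 lbf = 444822 dynes.
96.24 × 444822 ≈ 4.281e+7 dyn.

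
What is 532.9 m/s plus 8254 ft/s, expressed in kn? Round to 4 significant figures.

532.9 m/s = 1035.87 kn and 8254 ft/s = 4890.36 kn.
1035.87 + 4890.36 ≈ 5926 kn.

5926 kn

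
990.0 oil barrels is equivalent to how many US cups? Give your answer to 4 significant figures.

665300 US cups

1 oil barrel = 672.000 US cups.
So 990.0 × 672.000 ≈ 665300 US cup.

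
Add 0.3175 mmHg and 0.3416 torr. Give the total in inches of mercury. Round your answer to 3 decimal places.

0.026 inHg

0.3175 mmHg = 0.0125000 inHg and 0.3416 torr = 0.0134488 inHg.
0.0125000 + 0.0134488 ≈ 0.026 inHg.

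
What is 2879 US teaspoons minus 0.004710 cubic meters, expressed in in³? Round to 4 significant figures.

2879 US tsp = 865.949 in³ and 0.004710 m³ = 287.422 in³.
865.949 − 287.422 ≈ 578.5 in³.

578.5 cubic inches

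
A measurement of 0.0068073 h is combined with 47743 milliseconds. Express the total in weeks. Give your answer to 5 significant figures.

0.00011946 wk

0.0068073 h = 4.05196e-5 wk and 47743 ms = 7.89401e-5 wk.
4.05196e-5 + 7.89401e-5 ≈ 0.00011946 wk.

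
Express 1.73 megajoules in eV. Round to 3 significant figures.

1 MJ = 6.24151 × 10^24 eV.
Then 1.73 × 6.24151 × 10^24 ≈ 1.08 × 10^25 eV.

1.08 × 10^25 eV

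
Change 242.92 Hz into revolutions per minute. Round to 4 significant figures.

14580 rpm

1 Hz = 60.0000 revolutions per minute.
So 242.92 × 60.0000 ≈ 14580 rpm.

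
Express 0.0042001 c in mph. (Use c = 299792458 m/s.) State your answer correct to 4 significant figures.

2.817e+6 mph

1 c = 6.70617e+8 miles per hour.
Thus 0.0042001 × 6.70617e+8 ≈ 2.817e+6 mph.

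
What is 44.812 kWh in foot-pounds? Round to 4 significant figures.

1.190 × 10^8 foot-pounds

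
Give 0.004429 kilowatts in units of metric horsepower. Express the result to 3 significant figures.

0.00602 PS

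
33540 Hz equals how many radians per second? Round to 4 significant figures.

1 hertz = 6.28319 radians per second.
33540 × 6.28319 ≈ 210700 rad/s.

210700 rad/s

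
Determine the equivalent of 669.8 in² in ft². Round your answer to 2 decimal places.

4.65 square feet

1 in² = 0.00694444 ft².
Thus 669.8 × 0.00694444 ≈ 4.65 ft².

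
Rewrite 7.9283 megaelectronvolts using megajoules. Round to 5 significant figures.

1 MeV = 1.60218 × 10^-19 MJ.
So 7.9283 × 1.60218 × 10^-19 ≈ 1.2703 × 10^-18 MJ.

1.2703 × 10^-18 megajoules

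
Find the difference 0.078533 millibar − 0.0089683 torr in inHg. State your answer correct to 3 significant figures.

0.00197 inHg

0.078533 mbar = 0.00231908 inHg and 0.0089683 torr = 0.000353083 inHg.
0.00231908 − 0.000353083 ≈ 0.00197 inHg.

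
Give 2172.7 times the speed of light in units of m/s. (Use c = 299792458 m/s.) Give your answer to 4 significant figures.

1 c = 2.99792 × 10^8 m/s.
Thus 2172.7 × 2.99792 × 10^8 ≈ 6.514 × 10^11 m/s.

6.514 × 10^11 meters per second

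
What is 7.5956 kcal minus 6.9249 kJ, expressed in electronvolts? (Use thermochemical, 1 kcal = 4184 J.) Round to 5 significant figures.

7.5956 kcal = 1.98355 × 10^23 eV and 6.9249 kJ = 4.32218 × 10^22 eV.
1.98355 × 10^23 − 4.32218 × 10^22 ≈ 1.5513 × 10^23 eV.

1.5513 × 10^23 eV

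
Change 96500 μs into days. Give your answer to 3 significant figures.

1 μs = 1.15741 × 10^-11 d.
96500 × 1.15741 × 10^-11 ≈ 1.12 × 10^-6 d.

1.12 × 10^-6 d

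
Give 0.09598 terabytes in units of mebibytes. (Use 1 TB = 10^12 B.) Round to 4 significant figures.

91530 mebibytes

1 terabyte = 953674 MiB.
So 0.09598 × 953674 ≈ 91530 MiB.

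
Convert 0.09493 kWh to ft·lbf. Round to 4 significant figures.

252100 ft·lbf

1 kWh = 2.65522 × 10^6 ft·lbf.
Thus 0.09493 × 2.65522 × 10^6 ≈ 252100 ft·lbf.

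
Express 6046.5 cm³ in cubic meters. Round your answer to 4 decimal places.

0.0060 cubic meters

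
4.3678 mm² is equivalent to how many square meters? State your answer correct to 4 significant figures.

1 mm² = 1.00000e-6 m².
So 4.3678 × 1.00000e-6 ≈ 4.368e-6 m².

4.368e-6 square meters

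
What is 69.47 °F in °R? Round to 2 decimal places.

529.14 °R

°R = °F + 459.67.
Applying the formula gives 529.14 °R.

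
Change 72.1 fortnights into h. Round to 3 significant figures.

1 fortnight = 336.000 hours.
Thus 72.1 × 336.000 ≈ 24200 h.

24200 hours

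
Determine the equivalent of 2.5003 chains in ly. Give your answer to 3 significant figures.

5.32e-15 light-years

1 chain = 2.12635e-15 ly.
2.5003 × 2.12635e-15 ≈ 5.32e-15 ly.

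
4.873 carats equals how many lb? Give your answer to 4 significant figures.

0.002149 lb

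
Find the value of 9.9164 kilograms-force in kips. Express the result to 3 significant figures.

0.0219 kip

1 kilogram-force = 0.00220462 kip.
So 9.9164 × 0.00220462 ≈ 0.0219 kip.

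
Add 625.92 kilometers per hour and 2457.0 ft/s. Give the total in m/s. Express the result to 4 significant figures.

625.92 km/h = 173.867 m/s and 2457.0 ft/s = 748.894 m/s.
173.867 + 748.894 ≈ 922.8 m/s.

922.8 m/s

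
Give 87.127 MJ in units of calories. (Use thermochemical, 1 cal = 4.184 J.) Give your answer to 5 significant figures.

2.0824e+7 cal

1 megajoule = 239006 cal.
So 87.127 × 239006 ≈ 2.0824e+7 cal.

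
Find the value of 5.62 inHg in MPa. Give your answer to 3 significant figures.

1 inHg = 0.00338639 MPa.
Thus 5.62 × 0.00338639 ≈ 0.0190 MPa.

0.0190 megapascals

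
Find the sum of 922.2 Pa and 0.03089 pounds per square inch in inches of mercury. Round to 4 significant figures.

922.2 Pa = 0.272326 inHg and 0.03089 psi = 0.0628927 inHg.
0.272326 + 0.0628927 ≈ 0.3352 inHg.

0.3352 inches of mercury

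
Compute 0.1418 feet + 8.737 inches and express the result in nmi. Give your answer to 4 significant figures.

0.0001432 nmi

0.1418 ft = 2.33373 × 10^-5 nmi and 8.737 in = 0.000119827 nmi.
2.33373 × 10^-5 + 0.000119827 ≈ 0.0001432 nmi.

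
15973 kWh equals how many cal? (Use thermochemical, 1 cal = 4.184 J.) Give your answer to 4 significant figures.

1 kilowatt-hour = 860421 calories.
15973 × 860421 ≈ 1.374e+10 cal.

1.374e+10 cal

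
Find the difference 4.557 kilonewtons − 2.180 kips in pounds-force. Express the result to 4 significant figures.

-1156 lbf

4.557 kN = 1024.45 lbf and 2.180 kip = 2180.00 lbf.
1024.45 − 2180.00 ≈ -1156 lbf.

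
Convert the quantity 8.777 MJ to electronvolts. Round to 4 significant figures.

1 megajoule = 6.24151 × 10^24 electronvolts.
8.777 × 6.24151 × 10^24 ≈ 5.478 × 10^25 eV.

5.478 × 10^25 electronvolts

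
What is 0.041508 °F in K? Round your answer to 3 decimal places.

K = (°F + 459.67) × 5/9.
Applying the formula gives 255.395 K.

255.395 K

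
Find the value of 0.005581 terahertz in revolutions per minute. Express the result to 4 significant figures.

3.349 × 10^11 rpm

1 terahertz = 6.00000 × 10^13 rpm.
Then 0.005581 × 6.00000 × 10^13 ≈ 3.349 × 10^11 rpm.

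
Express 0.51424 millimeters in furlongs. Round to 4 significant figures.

1 mm = 4.97097 × 10^-6 furlong.
Then 0.51424 × 4.97097 × 10^-6 ≈ 2.556 × 10^-6 furlong.

2.556 × 10^-6 furlongs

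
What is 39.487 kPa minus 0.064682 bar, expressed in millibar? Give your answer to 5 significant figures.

39.487 kPa = 394.870 mbar and 0.064682 bar = 64.6820 mbar.
394.870 − 64.6820 ≈ 330.19 mbar.

330.19 mbar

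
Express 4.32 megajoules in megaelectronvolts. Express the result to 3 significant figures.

1 MJ = 6.24151 × 10^18 MeV.
Thus 4.32 × 6.24151 × 10^18 ≈ 2.70 × 10^19 MeV.

2.70 × 10^19 MeV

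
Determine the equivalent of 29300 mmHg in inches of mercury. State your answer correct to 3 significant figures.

1150 inches of mercury

1 mmHg = 0.0393701 inHg.
Thus 29300 × 0.0393701 ≈ 1150 inHg.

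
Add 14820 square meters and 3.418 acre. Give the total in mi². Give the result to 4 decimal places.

0.0111 mi²

14820 m² = 0.005722034 mi² and 3.418 acre = 0.005340625 mi².
0.005722034 + 0.005340625 ≈ 0.0111 mi².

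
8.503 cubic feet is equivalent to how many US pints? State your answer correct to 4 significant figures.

1 ft³ = 59.8442 US pt.
Then 8.503 × 59.8442 ≈ 508.9 US pt.

508.9 US pt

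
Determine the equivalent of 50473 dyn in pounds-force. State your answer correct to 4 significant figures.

0.1135 lbf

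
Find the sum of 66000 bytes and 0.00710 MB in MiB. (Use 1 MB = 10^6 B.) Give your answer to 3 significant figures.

0.0697 MiB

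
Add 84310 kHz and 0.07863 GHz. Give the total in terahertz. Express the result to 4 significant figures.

84310 kHz = 8.43100e-5 THz and 0.07863 GHz = 7.86300e-5 THz.
8.43100e-5 + 7.86300e-5 ≈ 0.0001629 THz.

0.0001629 THz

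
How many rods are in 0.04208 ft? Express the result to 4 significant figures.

0.002550 rod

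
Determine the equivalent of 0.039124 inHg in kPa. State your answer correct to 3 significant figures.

0.132 kilopascals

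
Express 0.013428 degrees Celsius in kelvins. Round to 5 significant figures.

273.16 kelvins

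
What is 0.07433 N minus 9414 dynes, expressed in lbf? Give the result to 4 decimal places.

0.07433 N = 0.0167100 lbf and 9414 dyn = 0.0211635 lbf.
0.0167100 − 0.0211635 ≈ -0.0045 lbf.

-0.0045 lbf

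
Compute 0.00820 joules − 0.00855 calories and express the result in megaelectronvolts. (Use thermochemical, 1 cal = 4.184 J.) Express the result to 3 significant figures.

-1.72e+11 megaelectronvolts

0.00820 J = 5.11804e+10 MeV and 0.00855 cal = 2.23279e+11 MeV.
5.11804e+10 − 2.23279e+11 ≈ -1.72e+11 MeV.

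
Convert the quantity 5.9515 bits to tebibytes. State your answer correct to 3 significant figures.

6.77e-13 TiB

1 bit = 1.13687e-13 TiB.
So 5.9515 × 1.13687e-13 ≈ 6.77e-13 TiB.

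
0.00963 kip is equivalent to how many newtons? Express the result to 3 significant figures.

1 kip = 4448.22 N.
So 0.00963 × 4448.22 ≈ 42.8 N.

42.8 N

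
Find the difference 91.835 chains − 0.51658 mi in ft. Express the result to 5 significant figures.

91.835 chain = 6061.11 ft and 0.51658 mi = 2727.54 ft.
6061.11 − 2727.54 ≈ 3333.6 ft.

3333.6 ft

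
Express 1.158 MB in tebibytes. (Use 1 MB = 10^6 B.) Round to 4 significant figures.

1.053 × 10^-6 TiB

1 MB = 9.09495 × 10^-7 TiB.
So 1.158 × 9.09495 × 10^-7 ≈ 1.053 × 10^-6 TiB.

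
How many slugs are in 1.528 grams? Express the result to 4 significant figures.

0.0001047 slugs

1 gram = 6.85218e-5 slugs.
1.528 × 6.85218e-5 ≈ 0.0001047 slug.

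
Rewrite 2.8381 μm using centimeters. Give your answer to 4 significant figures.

0.0002838 cm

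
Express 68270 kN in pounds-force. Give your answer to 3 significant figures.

1.53e+7 lbf

1 kilonewton = 224.809 lbf.
Then 68270 × 224.809 ≈ 1.53e+7 lbf.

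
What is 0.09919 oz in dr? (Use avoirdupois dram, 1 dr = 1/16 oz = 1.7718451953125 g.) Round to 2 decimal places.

1 oz = 16.0000 dr.
Then 0.09919 × 16.0000 ≈ 1.59 dr.

1.59 dr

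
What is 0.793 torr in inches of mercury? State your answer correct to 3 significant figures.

0.0312 inHg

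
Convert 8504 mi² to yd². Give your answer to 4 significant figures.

1 mi² = 3.09760e+6 yd².
Then 8504 × 3.09760e+6 ≈ 2.634e+10 yd².

2.634e+10 square yards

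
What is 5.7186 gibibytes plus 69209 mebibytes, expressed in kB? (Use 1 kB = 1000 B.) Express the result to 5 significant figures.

7.8711e+7 kilobytes

5.7186 GiB = 6.14030e+6 kB and 69209 MiB = 7.25709e+7 kB.
6.14030e+6 + 7.25709e+7 ≈ 7.8711e+7 kB.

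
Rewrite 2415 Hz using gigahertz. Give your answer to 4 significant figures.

2.415e-6 GHz

1 Hz = 1.00000e-9 gigahertz.
Then 2415 × 1.00000e-9 ≈ 2.415e-6 GHz.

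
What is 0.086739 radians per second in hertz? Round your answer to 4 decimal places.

0.0138 Hz

1 radian per second = 0.159155 Hz.
Thus 0.086739 × 0.159155 ≈ 0.0138 Hz.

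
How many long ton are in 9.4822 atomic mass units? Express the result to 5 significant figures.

1 atomic mass unit = 1.63431 × 10^-30 long ton.
9.4822 × 1.63431 × 10^-30 ≈ 1.5497 × 10^-29 long ton.

1.5497 × 10^-29 long ton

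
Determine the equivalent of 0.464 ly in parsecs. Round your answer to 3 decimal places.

0.142 pc

1 light-year = 0.306601 parsecs.
Thus 0.464 × 0.306601 ≈ 0.142 pc.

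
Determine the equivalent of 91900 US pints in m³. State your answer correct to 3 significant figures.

43.5 m³

1 US pt = 0.000473176 m³.
So 91900 × 0.000473176 ≈ 43.5 m³.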